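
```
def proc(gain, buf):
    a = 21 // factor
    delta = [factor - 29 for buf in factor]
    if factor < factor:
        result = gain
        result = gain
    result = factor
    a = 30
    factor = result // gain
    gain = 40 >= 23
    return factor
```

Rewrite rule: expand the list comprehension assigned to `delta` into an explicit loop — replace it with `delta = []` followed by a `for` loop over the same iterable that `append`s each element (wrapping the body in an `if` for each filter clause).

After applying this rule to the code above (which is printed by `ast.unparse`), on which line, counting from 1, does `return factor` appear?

13

Transformed code:
def proc(gain, buf):
    a = 21 // factor
    delta = []
    for buf in factor:
        delta.append(factor - 29)
    if factor < factor:
        result = gain
        result = gain
    result = factor
    a = 30
    factor = result // gain
    gain = 40 >= 23
    return factor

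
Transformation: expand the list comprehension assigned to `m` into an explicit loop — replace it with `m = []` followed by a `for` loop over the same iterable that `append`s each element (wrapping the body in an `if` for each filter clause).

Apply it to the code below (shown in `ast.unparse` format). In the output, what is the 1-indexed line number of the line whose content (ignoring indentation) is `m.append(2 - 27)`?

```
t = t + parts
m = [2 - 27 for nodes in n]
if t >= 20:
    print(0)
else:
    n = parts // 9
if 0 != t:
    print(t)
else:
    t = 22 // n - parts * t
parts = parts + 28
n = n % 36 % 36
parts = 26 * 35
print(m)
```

4

Transformed code:
t = t + parts
m = []
for nodes in n:
    m.append(2 - 27)
if t >= 20:
    print(0)
else:
    n = parts // 9
if 0 != t:
    print(t)
else:
    t = 22 // n - parts * t
parts = parts + 28
n = n % 36 % 36
parts = 26 * 35
print(m)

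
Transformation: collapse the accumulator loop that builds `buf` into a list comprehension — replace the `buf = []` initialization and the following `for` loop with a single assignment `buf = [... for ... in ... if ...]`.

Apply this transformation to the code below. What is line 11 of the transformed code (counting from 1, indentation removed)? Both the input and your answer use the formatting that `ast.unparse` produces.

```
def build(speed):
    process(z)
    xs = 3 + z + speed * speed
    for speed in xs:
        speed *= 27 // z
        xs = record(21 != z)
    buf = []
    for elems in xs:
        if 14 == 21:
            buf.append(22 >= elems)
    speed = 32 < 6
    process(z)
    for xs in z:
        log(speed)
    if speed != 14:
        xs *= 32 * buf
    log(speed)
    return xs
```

log(speed)

Transformed code:
def build(speed):
    process(z)
    xs = 3 + z + speed * speed
    for speed in xs:
        speed *= 27 // z
        xs = record(21 != z)
    buf = [22 >= elems for elems in xs if 14 == 21]
    speed = 32 < 6
    process(z)
    for xs in z:
        log(speed)
    if speed != 14:
        xs *= 32 * buf
    log(speed)
    return xs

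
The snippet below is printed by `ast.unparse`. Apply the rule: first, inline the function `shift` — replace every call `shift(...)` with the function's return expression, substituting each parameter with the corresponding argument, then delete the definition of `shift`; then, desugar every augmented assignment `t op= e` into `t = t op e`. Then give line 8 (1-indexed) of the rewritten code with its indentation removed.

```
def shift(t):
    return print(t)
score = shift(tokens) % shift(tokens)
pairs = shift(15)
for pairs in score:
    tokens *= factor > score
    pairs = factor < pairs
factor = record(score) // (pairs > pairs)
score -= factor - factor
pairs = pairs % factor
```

Transformed code:
score = print(tokens) % print(tokens)
pairs = print(15)
for pairs in score:
    tokens = tokens * (factor > score)
    pairs = factor < pairs
factor = record(score) // (pairs > pairs)
score = score - (factor - factor)
pairs = pairs % factor

pairs = pairs % factor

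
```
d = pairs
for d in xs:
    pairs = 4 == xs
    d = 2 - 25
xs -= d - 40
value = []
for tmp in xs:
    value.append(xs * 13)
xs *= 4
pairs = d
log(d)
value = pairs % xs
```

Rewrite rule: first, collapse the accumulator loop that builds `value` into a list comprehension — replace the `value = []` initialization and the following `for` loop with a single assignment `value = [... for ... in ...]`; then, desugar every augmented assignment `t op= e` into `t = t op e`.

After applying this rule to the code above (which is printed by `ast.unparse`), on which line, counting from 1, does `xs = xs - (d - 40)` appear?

5

Transformed code:
d = pairs
for d in xs:
    pairs = 4 == xs
    d = 2 - 25
xs = xs - (d - 40)
value = [xs * 13 for tmp in xs]
xs = xs * 4
pairs = d
log(d)
value = pairs % xs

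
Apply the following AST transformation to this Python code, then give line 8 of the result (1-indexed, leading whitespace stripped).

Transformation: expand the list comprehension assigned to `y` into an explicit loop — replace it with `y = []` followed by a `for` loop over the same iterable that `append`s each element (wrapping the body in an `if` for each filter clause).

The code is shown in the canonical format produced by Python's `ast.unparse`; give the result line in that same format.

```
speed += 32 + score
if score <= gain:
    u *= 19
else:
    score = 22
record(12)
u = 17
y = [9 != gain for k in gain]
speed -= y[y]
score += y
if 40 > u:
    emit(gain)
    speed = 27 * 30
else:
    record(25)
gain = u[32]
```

y = []

Transformed code:
speed += 32 + score
if score <= gain:
    u *= 19
else:
    score = 22
record(12)
u = 17
y = []
for k in gain:
    y.append(9 != gain)
speed -= y[y]
score += y
if 40 > u:
    emit(gain)
    speed = 27 * 30
else:
    record(25)
gain = u[32]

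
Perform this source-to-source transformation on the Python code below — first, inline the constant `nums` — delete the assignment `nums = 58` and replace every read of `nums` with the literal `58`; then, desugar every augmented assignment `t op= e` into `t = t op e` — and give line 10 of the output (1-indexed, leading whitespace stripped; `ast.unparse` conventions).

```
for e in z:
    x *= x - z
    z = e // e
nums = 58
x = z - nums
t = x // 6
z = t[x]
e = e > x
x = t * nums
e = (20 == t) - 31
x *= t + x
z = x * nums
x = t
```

Transformed code:
for e in z:
    x = x * (x - z)
    z = e // e
x = z - 58
t = x // 6
z = t[x]
e = e > x
x = t * 58
e = (20 == t) - 31
x = x * (t + x)
z = x * 58
x = t

x = x * (t + x)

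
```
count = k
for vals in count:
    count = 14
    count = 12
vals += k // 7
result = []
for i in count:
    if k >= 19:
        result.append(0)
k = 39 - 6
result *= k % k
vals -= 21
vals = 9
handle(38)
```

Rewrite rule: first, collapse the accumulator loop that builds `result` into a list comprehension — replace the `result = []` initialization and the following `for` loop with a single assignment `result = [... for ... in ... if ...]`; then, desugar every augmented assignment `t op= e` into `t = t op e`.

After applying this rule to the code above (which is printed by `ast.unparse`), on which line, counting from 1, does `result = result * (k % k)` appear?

Transformed code:
count = k
for vals in count:
    count = 14
    count = 12
vals = vals + k // 7
result = [0 for i in count if k >= 19]
k = 39 - 6
result = result * (k % k)
vals = vals - 21
vals = 9
handle(38)

8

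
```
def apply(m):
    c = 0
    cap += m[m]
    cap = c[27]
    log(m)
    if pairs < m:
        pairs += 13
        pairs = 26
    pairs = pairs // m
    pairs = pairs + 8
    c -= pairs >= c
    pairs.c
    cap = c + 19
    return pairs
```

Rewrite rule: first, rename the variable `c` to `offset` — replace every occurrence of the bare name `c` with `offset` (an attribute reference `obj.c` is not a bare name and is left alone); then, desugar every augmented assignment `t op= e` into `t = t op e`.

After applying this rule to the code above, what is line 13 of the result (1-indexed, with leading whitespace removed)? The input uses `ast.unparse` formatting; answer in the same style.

cap = offset + 19

Transformed code:
def apply(m):
    offset = 0
    cap = cap + m[m]
    cap = offset[27]
    log(m)
    if pairs < m:
        pairs = pairs + 13
        pairs = 26
    pairs = pairs // m
    pairs = pairs + 8
    offset = offset - (pairs >= offset)
    pairs.c
    cap = offset + 19
    return pairs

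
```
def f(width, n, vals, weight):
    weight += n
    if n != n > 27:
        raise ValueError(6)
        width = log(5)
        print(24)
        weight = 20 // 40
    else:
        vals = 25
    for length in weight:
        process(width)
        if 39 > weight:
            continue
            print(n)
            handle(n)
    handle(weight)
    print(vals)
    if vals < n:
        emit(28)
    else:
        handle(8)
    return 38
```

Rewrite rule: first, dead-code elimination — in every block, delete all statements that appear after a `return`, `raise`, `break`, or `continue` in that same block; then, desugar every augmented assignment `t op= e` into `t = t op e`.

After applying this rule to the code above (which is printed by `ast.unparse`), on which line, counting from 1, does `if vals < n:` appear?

Transformed code:
def f(width, n, vals, weight):
    weight = weight + n
    if n != n > 27:
        raise ValueError(6)
    else:
        vals = 25
    for length in weight:
        process(width)
        if 39 > weight:
            continue
    handle(weight)
    print(vals)
    if vals < n:
        emit(28)
    else:
        handle(8)
    return 38

13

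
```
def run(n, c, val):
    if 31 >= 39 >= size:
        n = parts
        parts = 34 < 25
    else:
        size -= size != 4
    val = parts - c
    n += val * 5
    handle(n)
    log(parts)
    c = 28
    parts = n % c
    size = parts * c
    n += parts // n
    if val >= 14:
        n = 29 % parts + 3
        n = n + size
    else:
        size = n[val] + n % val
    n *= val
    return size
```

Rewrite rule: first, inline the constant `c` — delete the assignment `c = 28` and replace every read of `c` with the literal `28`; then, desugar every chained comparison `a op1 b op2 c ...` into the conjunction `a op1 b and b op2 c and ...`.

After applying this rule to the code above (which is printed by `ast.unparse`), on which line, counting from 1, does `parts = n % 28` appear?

11

Transformed code:
def run(n, c, val):
    if 31 >= 39 and 39 >= size:
        n = parts
        parts = 34 < 25
    else:
        size -= size != 4
    val = parts - 28
    n += val * 5
    handle(n)
    log(parts)
    parts = n % 28
    size = parts * 28
    n += parts // n
    if val >= 14:
        n = 29 % parts + 3
        n = n + size
    else:
        size = n[val] + n % val
    n *= val
    return size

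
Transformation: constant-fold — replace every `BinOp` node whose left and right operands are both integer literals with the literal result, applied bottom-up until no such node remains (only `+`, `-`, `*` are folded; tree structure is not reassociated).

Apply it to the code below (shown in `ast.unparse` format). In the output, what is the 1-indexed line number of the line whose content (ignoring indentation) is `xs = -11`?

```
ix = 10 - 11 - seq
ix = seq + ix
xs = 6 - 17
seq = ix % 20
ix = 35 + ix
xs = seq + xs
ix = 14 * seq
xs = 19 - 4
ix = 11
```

3

Transformed code:
ix = -1 - seq
ix = seq + ix
xs = -11
seq = ix % 20
ix = 35 + ix
xs = seq + xs
ix = 14 * seq
xs = 15
ix = 11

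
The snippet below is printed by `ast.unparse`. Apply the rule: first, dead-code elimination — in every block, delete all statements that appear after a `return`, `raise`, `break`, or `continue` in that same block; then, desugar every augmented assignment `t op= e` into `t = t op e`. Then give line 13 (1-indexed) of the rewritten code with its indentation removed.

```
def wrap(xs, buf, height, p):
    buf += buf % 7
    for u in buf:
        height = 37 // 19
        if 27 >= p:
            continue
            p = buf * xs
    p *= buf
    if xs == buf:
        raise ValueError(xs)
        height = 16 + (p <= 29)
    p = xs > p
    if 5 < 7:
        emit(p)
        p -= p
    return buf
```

p = p - p

Transformed code:
def wrap(xs, buf, height, p):
    buf = buf + buf % 7
    for u in buf:
        height = 37 // 19
        if 27 >= p:
            continue
    p = p * buf
    if xs == buf:
        raise ValueError(xs)
    p = xs > p
    if 5 < 7:
        emit(p)
        p = p - p
    return buf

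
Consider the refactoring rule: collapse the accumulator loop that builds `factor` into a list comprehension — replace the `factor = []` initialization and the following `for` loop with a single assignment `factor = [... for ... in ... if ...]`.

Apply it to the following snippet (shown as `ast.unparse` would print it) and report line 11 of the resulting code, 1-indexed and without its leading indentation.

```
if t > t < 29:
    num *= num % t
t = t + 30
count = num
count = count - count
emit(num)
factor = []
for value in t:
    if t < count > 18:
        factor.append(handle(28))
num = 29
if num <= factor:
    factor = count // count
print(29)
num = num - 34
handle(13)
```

print(29)

Transformed code:
if t > t < 29:
    num *= num % t
t = t + 30
count = num
count = count - count
emit(num)
factor = [handle(28) for value in t if t < count > 18]
num = 29
if num <= factor:
    factor = count // count
print(29)
num = num - 34
handle(13)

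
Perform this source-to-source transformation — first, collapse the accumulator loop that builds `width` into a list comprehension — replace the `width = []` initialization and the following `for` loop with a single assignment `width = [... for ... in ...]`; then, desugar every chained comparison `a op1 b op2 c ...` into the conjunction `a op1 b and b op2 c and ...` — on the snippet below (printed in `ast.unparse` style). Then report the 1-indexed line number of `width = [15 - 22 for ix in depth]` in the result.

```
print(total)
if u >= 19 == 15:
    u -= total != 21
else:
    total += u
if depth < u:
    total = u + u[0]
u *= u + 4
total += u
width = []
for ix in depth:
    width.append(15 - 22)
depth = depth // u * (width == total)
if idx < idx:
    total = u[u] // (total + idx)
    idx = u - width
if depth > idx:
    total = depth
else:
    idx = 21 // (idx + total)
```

10

Transformed code:
print(total)
if u >= 19 and 19 == 15:
    u -= total != 21
else:
    total += u
if depth < u:
    total = u + u[0]
u *= u + 4
total += u
width = [15 - 22 for ix in depth]
depth = depth // u * (width == total)
if idx < idx:
    total = u[u] // (total + idx)
    idx = u - width
if depth > idx:
    total = depth
else:
    idx = 21 // (idx + total)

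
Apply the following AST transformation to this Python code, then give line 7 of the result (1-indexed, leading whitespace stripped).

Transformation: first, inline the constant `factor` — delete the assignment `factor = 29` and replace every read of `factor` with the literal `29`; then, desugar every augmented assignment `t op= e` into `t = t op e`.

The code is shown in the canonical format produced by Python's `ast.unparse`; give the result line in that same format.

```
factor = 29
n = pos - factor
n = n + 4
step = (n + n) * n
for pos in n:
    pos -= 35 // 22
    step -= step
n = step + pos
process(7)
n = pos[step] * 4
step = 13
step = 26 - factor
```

Transformed code:
n = pos - 29
n = n + 4
step = (n + n) * n
for pos in n:
    pos = pos - 35 // 22
    step = step - step
n = step + pos
process(7)
n = pos[step] * 4
step = 13
step = 26 - 29

n = step + pos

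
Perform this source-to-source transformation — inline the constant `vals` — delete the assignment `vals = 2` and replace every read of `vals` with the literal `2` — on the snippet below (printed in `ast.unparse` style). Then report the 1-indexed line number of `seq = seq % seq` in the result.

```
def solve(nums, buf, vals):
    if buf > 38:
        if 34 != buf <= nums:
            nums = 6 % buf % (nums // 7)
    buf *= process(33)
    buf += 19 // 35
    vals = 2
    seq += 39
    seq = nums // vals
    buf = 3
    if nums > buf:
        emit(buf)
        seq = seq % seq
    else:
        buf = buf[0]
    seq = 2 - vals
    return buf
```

12

Transformed code:
def solve(nums, buf, vals):
    if buf > 38:
        if 34 != buf <= nums:
            nums = 6 % buf % (nums // 7)
    buf *= process(33)
    buf += 19 // 35
    seq += 39
    seq = nums // 2
    buf = 3
    if nums > buf:
        emit(buf)
        seq = seq % seq
    else:
        buf = buf[0]
    seq = 2 - 2
    return buf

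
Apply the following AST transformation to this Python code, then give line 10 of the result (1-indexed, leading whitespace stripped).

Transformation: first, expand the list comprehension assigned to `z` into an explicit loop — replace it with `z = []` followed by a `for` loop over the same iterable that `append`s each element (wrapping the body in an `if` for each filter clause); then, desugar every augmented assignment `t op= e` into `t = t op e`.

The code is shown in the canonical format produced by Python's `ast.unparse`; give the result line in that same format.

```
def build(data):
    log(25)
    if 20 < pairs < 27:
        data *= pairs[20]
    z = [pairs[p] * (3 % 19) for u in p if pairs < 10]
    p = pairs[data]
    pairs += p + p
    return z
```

Transformed code:
def build(data):
    log(25)
    if 20 < pairs < 27:
        data = data * pairs[20]
    z = []
    for u in p:
        if pairs < 10:
            z.append(pairs[p] * (3 % 19))
    p = pairs[data]
    pairs = pairs + (p + p)
    return z

pairs = pairs + (p + p)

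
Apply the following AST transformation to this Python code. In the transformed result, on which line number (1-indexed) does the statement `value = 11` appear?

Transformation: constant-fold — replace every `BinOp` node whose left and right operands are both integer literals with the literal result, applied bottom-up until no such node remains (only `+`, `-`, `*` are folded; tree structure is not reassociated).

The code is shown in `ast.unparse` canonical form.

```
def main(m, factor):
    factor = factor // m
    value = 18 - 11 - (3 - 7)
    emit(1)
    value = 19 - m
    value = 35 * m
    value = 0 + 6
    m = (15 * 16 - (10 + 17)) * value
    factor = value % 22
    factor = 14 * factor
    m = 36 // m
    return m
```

3

Transformed code:
def main(m, factor):
    factor = factor // m
    value = 11
    emit(1)
    value = 19 - m
    value = 35 * m
    value = 6
    m = 213 * value
    factor = value % 22
    factor = 14 * factor
    m = 36 // m
    return m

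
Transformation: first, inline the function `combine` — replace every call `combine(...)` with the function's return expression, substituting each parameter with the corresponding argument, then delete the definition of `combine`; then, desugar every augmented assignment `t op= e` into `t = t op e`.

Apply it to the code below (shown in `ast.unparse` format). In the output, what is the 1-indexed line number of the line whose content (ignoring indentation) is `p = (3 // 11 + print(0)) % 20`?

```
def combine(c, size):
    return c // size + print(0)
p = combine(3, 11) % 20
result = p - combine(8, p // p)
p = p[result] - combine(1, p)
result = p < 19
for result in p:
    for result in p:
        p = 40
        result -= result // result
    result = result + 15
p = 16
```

Transformed code:
p = (3 // 11 + print(0)) % 20
result = p - (8 // (p // p) + print(0))
p = p[result] - (1 // p + print(0))
result = p < 19
for result in p:
    for result in p:
        p = 40
        result = result - result // result
    result = result + 15
p = 16

1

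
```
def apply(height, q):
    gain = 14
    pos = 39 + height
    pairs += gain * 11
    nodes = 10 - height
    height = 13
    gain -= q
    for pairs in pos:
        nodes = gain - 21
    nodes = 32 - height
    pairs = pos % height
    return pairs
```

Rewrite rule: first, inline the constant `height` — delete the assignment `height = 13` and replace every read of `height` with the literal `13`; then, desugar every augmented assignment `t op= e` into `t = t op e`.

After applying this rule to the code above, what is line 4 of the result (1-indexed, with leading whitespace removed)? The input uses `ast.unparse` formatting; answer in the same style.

Transformed code:
def apply(height, q):
    gain = 14
    pos = 39 + 13
    pairs = pairs + gain * 11
    nodes = 10 - 13
    gain = gain - q
    for pairs in pos:
        nodes = gain - 21
    nodes = 32 - 13
    pairs = pos % 13
    return pairs

pairs = pairs + gain * 11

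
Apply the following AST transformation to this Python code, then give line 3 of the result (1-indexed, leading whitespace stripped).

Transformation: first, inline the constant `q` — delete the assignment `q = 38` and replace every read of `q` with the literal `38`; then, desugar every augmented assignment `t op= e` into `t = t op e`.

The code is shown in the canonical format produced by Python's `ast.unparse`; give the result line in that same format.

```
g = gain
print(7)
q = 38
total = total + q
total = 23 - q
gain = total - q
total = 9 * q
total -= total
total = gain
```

total = total + 38

Transformed code:
g = gain
print(7)
total = total + 38
total = 23 - 38
gain = total - 38
total = 9 * 38
total = total - total
total = gain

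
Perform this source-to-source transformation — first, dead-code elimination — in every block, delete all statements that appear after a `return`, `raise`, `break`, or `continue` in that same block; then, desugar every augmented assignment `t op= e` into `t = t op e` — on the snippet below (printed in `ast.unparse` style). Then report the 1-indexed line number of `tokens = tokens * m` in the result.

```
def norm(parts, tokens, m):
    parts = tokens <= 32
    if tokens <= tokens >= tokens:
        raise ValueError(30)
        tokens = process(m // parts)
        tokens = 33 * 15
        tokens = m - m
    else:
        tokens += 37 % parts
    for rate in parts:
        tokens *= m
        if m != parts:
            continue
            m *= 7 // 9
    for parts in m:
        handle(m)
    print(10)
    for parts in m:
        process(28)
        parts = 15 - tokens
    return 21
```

Transformed code:
def norm(parts, tokens, m):
    parts = tokens <= 32
    if tokens <= tokens >= tokens:
        raise ValueError(30)
    else:
        tokens = tokens + 37 % parts
    for rate in parts:
        tokens = tokens * m
        if m != parts:
            continue
    for parts in m:
        handle(m)
    print(10)
    for parts in m:
        process(28)
        parts = 15 - tokens
    return 21

8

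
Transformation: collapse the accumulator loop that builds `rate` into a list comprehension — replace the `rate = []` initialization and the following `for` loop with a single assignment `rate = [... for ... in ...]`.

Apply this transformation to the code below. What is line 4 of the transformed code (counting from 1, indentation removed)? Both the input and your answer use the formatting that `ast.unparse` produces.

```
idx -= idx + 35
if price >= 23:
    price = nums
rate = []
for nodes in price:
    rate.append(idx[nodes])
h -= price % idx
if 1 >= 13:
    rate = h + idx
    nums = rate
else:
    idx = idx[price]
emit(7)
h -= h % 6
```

Transformed code:
idx -= idx + 35
if price >= 23:
    price = nums
rate = [idx[nodes] for nodes in price]
h -= price % idx
if 1 >= 13:
    rate = h + idx
    nums = rate
else:
    idx = idx[price]
emit(7)
h -= h % 6

rate = [idx[nodes] for nodes in price]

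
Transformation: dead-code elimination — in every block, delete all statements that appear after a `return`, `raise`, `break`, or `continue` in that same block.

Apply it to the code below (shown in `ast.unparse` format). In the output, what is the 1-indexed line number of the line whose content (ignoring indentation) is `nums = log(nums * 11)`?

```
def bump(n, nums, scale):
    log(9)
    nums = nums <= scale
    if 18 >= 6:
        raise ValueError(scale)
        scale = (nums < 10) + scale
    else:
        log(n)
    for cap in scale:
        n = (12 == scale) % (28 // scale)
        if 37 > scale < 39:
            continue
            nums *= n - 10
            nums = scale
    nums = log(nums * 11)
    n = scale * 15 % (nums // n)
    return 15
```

Transformed code:
def bump(n, nums, scale):
    log(9)
    nums = nums <= scale
    if 18 >= 6:
        raise ValueError(scale)
    else:
        log(n)
    for cap in scale:
        n = (12 == scale) % (28 // scale)
        if 37 > scale < 39:
            continue
    nums = log(nums * 11)
    n = scale * 15 % (nums // n)
    return 15

12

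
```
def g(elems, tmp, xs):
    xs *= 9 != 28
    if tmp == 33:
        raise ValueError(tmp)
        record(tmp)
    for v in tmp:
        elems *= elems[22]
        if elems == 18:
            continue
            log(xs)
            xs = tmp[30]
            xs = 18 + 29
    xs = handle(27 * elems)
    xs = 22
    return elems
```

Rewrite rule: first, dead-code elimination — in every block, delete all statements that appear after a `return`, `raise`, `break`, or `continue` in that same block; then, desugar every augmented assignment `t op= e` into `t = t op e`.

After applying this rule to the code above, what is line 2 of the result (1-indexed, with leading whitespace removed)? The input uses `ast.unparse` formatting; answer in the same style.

xs = xs * (9 != 28)

Transformed code:
def g(elems, tmp, xs):
    xs = xs * (9 != 28)
    if tmp == 33:
        raise ValueError(tmp)
    for v in tmp:
        elems = elems * elems[22]
        if elems == 18:
            continue
    xs = handle(27 * elems)
    xs = 22
    return elems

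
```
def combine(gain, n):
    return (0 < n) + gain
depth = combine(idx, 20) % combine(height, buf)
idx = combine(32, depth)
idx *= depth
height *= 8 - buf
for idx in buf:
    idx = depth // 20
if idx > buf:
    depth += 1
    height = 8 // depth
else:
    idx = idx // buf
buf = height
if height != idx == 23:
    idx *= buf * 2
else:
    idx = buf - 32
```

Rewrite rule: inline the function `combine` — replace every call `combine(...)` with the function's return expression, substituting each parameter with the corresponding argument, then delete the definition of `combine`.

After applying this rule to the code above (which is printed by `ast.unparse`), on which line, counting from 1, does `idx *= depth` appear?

3

Transformed code:
depth = ((0 < 20) + idx) % ((0 < buf) + height)
idx = (0 < depth) + 32
idx *= depth
height *= 8 - buf
for idx in buf:
    idx = depth // 20
if idx > buf:
    depth += 1
    height = 8 // depth
else:
    idx = idx // buf
buf = height
if height != idx == 23:
    idx *= buf * 2
else:
    idx = buf - 32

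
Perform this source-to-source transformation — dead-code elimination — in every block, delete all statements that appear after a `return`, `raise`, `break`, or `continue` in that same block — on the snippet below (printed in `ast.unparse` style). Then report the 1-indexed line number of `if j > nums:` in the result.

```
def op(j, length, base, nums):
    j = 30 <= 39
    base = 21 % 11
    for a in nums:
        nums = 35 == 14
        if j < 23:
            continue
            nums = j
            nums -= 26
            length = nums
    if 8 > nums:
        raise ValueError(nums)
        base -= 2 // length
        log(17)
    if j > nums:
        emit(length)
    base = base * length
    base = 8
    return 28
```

10

Transformed code:
def op(j, length, base, nums):
    j = 30 <= 39
    base = 21 % 11
    for a in nums:
        nums = 35 == 14
        if j < 23:
            continue
    if 8 > nums:
        raise ValueError(nums)
    if j > nums:
        emit(length)
    base = base * length
    base = 8
    return 28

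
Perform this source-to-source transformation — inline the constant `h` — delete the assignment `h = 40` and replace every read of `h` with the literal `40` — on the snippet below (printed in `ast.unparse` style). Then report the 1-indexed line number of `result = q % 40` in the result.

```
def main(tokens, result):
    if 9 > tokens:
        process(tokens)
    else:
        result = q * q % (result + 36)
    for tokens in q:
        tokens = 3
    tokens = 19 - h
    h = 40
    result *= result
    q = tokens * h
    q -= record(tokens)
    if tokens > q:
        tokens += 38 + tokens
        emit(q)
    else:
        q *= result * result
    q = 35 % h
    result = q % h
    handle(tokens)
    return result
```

18

Transformed code:
def main(tokens, result):
    if 9 > tokens:
        process(tokens)
    else:
        result = q * q % (result + 36)
    for tokens in q:
        tokens = 3
    tokens = 19 - 40
    result *= result
    q = tokens * 40
    q -= record(tokens)
    if tokens > q:
        tokens += 38 + tokens
        emit(q)
    else:
        q *= result * result
    q = 35 % 40
    result = q % 40
    handle(tokens)
    return result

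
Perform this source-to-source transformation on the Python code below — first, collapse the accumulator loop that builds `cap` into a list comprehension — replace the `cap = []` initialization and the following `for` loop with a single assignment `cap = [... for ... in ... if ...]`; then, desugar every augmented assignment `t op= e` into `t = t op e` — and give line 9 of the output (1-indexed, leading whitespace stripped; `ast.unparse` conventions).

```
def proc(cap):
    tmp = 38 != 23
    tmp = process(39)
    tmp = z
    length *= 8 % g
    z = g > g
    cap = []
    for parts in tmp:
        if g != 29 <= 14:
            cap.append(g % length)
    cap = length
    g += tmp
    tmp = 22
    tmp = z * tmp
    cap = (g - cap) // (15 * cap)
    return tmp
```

g = g + tmp

Transformed code:
def proc(cap):
    tmp = 38 != 23
    tmp = process(39)
    tmp = z
    length = length * (8 % g)
    z = g > g
    cap = [g % length for parts in tmp if g != 29 <= 14]
    cap = length
    g = g + tmp
    tmp = 22
    tmp = z * tmp
    cap = (g - cap) // (15 * cap)
    return tmp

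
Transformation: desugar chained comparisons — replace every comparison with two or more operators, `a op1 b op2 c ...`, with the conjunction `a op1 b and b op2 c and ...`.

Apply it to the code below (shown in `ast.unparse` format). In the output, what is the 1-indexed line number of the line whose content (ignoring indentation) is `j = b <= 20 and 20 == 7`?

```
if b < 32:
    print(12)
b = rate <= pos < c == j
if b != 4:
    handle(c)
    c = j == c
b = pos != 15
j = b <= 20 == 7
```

Transformed code:
if b < 32:
    print(12)
b = rate <= pos and pos < c and (c == j)
if b != 4:
    handle(c)
    c = j == c
b = pos != 15
j = b <= 20 and 20 == 7

8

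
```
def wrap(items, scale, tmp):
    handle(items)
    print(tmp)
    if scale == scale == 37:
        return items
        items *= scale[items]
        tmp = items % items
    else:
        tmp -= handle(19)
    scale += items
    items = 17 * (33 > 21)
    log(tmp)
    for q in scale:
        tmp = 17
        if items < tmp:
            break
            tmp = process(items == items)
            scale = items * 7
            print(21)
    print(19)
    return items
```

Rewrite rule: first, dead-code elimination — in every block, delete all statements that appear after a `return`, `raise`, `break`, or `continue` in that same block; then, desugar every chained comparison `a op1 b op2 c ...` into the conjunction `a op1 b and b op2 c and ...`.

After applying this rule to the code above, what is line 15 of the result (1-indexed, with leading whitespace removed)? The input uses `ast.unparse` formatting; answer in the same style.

print(19)

Transformed code:
def wrap(items, scale, tmp):
    handle(items)
    print(tmp)
    if scale == scale and scale == 37:
        return items
    else:
        tmp -= handle(19)
    scale += items
    items = 17 * (33 > 21)
    log(tmp)
    for q in scale:
        tmp = 17
        if items < tmp:
            break
    print(19)
    return items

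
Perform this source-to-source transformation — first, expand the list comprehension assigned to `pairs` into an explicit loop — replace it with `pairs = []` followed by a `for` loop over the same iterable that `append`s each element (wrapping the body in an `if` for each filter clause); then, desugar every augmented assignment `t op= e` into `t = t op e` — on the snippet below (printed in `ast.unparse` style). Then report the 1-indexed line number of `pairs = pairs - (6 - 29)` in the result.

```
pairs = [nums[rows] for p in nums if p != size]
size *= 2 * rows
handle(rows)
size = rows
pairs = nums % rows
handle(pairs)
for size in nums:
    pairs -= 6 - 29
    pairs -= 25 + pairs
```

Transformed code:
pairs = []
for p in nums:
    if p != size:
        pairs.append(nums[rows])
size = size * (2 * rows)
handle(rows)
size = rows
pairs = nums % rows
handle(pairs)
for size in nums:
    pairs = pairs - (6 - 29)
    pairs = pairs - (25 + pairs)

11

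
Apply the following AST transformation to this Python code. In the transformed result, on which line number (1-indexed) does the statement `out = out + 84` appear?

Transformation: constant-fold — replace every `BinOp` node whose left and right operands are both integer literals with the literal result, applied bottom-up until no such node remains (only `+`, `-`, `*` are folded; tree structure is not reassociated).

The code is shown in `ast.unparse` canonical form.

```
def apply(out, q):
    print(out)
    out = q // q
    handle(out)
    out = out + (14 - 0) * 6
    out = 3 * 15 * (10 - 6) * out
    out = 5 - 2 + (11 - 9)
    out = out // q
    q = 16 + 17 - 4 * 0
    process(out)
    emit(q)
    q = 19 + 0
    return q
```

5

Transformed code:
def apply(out, q):
    print(out)
    out = q // q
    handle(out)
    out = out + 84
    out = 180 * out
    out = 5
    out = out // q
    q = 33
    process(out)
    emit(q)
    q = 19
    return q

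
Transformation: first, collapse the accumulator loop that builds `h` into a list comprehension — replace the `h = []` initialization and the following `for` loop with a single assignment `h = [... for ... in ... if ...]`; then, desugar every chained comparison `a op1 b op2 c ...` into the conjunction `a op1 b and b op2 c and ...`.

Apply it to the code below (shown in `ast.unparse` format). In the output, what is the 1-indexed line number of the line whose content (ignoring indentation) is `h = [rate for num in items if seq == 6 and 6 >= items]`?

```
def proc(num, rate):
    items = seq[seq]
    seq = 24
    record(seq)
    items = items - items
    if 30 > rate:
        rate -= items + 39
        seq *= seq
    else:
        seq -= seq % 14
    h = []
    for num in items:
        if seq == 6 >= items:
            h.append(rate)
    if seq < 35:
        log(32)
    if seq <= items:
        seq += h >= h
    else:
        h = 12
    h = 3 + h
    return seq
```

11

Transformed code:
def proc(num, rate):
    items = seq[seq]
    seq = 24
    record(seq)
    items = items - items
    if 30 > rate:
        rate -= items + 39
        seq *= seq
    else:
        seq -= seq % 14
    h = [rate for num in items if seq == 6 and 6 >= items]
    if seq < 35:
        log(32)
    if seq <= items:
        seq += h >= h
    else:
        h = 12
    h = 3 + h
    return seq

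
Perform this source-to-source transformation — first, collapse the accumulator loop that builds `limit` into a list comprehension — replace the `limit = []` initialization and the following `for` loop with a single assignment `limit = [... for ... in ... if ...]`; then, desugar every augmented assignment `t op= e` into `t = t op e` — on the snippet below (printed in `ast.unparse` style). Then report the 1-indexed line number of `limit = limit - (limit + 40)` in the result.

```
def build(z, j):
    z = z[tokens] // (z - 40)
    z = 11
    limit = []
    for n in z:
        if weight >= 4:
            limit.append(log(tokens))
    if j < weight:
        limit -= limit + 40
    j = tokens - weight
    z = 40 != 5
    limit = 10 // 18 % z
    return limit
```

6

Transformed code:
def build(z, j):
    z = z[tokens] // (z - 40)
    z = 11
    limit = [log(tokens) for n in z if weight >= 4]
    if j < weight:
        limit = limit - (limit + 40)
    j = tokens - weight
    z = 40 != 5
    limit = 10 // 18 % z
    return limit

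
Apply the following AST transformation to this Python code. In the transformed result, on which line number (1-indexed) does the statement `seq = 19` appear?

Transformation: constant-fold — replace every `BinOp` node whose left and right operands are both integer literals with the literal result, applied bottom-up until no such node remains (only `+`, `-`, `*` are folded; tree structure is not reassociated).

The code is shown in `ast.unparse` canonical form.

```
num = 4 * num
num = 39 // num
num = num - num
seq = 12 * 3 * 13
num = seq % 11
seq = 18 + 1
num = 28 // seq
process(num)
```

6

Transformed code:
num = 4 * num
num = 39 // num
num = num - num
seq = 468
num = seq % 11
seq = 19
num = 28 // seq
process(num)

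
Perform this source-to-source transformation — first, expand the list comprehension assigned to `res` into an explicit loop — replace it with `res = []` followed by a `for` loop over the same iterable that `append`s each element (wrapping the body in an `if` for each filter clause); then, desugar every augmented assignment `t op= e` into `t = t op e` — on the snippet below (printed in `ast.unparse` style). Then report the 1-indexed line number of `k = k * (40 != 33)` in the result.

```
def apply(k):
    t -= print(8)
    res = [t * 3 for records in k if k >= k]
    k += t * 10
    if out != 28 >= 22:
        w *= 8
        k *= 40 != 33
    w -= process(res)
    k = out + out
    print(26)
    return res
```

Transformed code:
def apply(k):
    t = t - print(8)
    res = []
    for records in k:
        if k >= k:
            res.append(t * 3)
    k = k + t * 10
    if out != 28 >= 22:
        w = w * 8
        k = k * (40 != 33)
    w = w - process(res)
    k = out + out
    print(26)
    return res

10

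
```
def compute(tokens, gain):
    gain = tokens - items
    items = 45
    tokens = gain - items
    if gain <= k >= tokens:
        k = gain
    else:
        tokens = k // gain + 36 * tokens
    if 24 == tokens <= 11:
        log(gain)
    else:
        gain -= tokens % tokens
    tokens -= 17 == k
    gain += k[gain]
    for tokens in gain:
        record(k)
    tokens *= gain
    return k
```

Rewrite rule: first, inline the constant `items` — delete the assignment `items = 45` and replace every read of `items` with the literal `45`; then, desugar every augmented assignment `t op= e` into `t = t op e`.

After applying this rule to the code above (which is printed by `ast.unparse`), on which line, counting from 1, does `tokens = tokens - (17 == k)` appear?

12

Transformed code:
def compute(tokens, gain):
    gain = tokens - 45
    tokens = gain - 45
    if gain <= k >= tokens:
        k = gain
    else:
        tokens = k // gain + 36 * tokens
    if 24 == tokens <= 11:
        log(gain)
    else:
        gain = gain - tokens % tokens
    tokens = tokens - (17 == k)
    gain = gain + k[gain]
    for tokens in gain:
        record(k)
    tokens = tokens * gain
    return k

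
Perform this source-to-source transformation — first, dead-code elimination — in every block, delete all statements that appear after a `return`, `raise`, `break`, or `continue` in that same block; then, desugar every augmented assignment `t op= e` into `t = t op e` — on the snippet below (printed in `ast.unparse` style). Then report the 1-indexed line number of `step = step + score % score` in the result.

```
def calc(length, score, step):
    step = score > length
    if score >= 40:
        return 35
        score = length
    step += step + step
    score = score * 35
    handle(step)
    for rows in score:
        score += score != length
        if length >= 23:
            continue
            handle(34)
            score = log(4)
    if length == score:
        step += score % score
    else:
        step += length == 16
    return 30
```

Transformed code:
def calc(length, score, step):
    step = score > length
    if score >= 40:
        return 35
    step = step + (step + step)
    score = score * 35
    handle(step)
    for rows in score:
        score = score + (score != length)
        if length >= 23:
            continue
    if length == score:
        step = step + score % score
    else:
        step = step + (length == 16)
    return 30

13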